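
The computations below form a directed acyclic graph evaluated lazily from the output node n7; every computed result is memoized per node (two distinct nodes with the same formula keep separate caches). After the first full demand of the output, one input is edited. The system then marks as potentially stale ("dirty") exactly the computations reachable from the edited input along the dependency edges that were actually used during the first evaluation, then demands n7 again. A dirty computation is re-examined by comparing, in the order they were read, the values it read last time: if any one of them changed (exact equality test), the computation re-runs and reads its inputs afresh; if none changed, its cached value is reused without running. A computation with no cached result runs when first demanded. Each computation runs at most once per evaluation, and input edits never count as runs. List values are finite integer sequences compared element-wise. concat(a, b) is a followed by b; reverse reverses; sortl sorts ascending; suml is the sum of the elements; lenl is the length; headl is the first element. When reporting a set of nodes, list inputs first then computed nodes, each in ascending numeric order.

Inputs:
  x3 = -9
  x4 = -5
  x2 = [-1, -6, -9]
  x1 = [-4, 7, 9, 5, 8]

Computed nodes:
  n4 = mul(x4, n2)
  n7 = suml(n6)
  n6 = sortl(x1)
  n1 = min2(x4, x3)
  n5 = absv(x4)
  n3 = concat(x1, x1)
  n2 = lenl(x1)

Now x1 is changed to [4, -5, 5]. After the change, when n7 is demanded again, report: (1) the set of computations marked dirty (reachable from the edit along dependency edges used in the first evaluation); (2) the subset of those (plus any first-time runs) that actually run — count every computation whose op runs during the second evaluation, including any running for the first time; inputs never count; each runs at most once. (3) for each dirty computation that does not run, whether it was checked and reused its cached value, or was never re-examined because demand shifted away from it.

The edit dirties: n6, n7.
2 computations run: n6, n7.
No dirty computation escaped a run.

First demand of the output computes:
  n6 = sortl([-4, 7, 9, 5, 8]) = [-4, 5, 7, 8, 9]
  n7 = suml([-4, 5, 7, 8, 9]) = 25

After the edit, cleaning proceeds:
  n6: a read changed (x1 [-4, 7, 9, 5, 8]->[4, -5, 5]) — executes, giving [-5, 4, 5].
  n7: a read changed (n6 [-4, 5, 7, 8, 9]->[-5, 4, 5]) — executes, giving 4.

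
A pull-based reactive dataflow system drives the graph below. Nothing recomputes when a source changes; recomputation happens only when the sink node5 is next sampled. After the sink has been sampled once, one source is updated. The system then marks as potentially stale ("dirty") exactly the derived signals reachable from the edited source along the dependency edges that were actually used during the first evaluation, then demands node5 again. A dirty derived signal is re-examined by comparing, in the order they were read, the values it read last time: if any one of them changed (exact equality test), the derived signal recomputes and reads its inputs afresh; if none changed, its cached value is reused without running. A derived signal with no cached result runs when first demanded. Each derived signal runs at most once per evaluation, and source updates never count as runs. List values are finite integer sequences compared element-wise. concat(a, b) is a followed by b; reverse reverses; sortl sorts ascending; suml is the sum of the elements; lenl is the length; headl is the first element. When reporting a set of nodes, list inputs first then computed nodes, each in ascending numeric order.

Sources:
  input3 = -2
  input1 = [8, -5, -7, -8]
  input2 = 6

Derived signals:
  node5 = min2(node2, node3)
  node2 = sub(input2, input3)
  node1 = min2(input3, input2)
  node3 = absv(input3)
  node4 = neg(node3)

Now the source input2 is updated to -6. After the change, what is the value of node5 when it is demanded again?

New value of node5: -4.

First evaluation (everything demanded from the output):
  node2 = sub(6, -2) = 8
  node3 = absv(-2) = 2
  node5 = min2(8, 2) = 2

Propagation after the edit:
  node2: runs — input2 6->-6; result -4.
  node5: runs — node2 8->-4; result -4.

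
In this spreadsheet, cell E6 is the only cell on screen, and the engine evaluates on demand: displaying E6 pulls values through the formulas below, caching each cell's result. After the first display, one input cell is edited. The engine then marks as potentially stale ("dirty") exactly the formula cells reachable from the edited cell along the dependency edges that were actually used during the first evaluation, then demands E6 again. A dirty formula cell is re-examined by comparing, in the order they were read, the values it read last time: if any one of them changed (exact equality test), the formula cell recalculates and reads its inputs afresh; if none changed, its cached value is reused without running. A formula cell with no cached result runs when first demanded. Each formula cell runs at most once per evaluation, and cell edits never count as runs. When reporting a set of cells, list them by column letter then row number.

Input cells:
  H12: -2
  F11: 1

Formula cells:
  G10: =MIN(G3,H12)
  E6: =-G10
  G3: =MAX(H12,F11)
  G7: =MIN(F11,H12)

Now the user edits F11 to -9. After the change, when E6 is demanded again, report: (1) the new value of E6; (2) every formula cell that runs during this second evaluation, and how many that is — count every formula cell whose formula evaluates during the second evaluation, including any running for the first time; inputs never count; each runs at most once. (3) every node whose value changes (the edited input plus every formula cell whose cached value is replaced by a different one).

E6 now evaluates to 2.
Run set: G3, G10 (2 run).
Changed values: F11, G3.
The important point: G10 recomputes to an identical value, and the output ends up unchanged.

Initial pass — values computed on the first demand:
  G3 = MAX(-2, 1) = 1
  G10 = MIN(1, -2) = -2
  E6 = -(-2) = 2

Second demand — change propagation:
  G3: re-runs because F11 1->-9; new result -2.
  G10: re-runs because G3 1->-2; new result -2 (unchanged).
  E6: re-examined; everything it read last time is the same (G10 unchanged) — cache 2 kept, no run.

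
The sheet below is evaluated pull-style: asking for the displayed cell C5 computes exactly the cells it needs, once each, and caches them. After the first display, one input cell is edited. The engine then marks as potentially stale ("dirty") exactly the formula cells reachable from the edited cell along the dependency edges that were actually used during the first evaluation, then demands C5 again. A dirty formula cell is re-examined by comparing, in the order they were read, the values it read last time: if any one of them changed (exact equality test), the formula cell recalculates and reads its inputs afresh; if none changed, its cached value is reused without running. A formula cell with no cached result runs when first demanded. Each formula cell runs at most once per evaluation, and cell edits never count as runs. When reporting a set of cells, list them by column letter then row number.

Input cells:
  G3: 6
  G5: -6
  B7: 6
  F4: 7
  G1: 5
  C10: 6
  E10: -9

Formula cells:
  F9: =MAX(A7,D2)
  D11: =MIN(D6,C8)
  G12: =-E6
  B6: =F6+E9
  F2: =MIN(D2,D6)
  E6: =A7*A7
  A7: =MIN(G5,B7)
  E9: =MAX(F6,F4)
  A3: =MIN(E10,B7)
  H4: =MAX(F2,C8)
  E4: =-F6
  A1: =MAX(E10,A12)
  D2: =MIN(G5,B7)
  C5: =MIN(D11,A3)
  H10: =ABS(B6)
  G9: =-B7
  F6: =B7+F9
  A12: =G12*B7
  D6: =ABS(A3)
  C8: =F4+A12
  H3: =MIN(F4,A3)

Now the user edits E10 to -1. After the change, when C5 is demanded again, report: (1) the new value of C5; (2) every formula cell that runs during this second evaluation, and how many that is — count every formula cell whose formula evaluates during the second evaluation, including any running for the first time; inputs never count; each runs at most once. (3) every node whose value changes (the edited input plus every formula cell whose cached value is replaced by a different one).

Demanding C5 again yields -209.
4 formula cells run: A3, C5, D6, D11.
The nodes whose values change: A3, D6, E10.

First demand of the output computes:
  A3 = MIN(-9, 6) = -9
  A7 = MIN(-6, 6) = -6
  D6 = ABS(-9) = 9
  E6 = -6 * -6 = 36
  G12 = -(36) = -36
  A12 = -36 * 6 = -216
  C8 = 7 + -216 = -209
  D11 = MIN(9, -209) = -209
  C5 = MIN(-209, -9) = -209

After the edit, cleaning proceeds:
  A3: a read changed (E10 -9->-1) — executes, giving -1.
  D6: a read changed (A3 -9->-1) — executes, giving 1.
  D11: a read changed (D6 9->1) — executes, giving -209 — identical to its old value.
  C5: a read changed (A3 -9->-1) — executes, giving -209 — identical to its old value.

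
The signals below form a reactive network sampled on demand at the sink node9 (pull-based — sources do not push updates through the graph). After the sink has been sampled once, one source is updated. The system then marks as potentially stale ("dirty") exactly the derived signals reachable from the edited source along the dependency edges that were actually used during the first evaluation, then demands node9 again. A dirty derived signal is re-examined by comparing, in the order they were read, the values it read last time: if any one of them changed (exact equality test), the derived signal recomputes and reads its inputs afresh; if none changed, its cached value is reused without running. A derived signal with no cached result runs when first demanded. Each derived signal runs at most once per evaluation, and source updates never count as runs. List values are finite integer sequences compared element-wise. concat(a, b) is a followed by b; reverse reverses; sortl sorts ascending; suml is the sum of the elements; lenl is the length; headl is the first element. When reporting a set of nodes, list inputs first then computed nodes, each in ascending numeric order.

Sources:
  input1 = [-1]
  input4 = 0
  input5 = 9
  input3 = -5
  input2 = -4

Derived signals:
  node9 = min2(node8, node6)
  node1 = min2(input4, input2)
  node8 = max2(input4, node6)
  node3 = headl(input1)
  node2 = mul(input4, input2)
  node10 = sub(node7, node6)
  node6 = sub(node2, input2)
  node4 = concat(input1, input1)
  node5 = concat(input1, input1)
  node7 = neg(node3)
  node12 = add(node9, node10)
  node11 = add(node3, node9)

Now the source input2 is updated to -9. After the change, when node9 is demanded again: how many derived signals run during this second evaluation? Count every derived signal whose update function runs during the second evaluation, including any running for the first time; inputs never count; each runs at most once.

Run set: node2, node6, node8, node9 (4 run).

Initial pass — values computed on the first demand:
  node2 = mul(0, -4) = 0
  node6 = sub(0, -4) = 4
  node8 = max2(0, 4) = 4
  node9 = min2(4, 4) = 4

Second demand — change propagation:
  node2: re-runs because input2 -4->-9; new result 0 (unchanged).
  node6: re-runs because input2 -4->-9; new result 9.
  node8: re-runs because node6 4->9; new result 9.
  node9: re-runs because node8 4->9; node6 4->9; new result 9.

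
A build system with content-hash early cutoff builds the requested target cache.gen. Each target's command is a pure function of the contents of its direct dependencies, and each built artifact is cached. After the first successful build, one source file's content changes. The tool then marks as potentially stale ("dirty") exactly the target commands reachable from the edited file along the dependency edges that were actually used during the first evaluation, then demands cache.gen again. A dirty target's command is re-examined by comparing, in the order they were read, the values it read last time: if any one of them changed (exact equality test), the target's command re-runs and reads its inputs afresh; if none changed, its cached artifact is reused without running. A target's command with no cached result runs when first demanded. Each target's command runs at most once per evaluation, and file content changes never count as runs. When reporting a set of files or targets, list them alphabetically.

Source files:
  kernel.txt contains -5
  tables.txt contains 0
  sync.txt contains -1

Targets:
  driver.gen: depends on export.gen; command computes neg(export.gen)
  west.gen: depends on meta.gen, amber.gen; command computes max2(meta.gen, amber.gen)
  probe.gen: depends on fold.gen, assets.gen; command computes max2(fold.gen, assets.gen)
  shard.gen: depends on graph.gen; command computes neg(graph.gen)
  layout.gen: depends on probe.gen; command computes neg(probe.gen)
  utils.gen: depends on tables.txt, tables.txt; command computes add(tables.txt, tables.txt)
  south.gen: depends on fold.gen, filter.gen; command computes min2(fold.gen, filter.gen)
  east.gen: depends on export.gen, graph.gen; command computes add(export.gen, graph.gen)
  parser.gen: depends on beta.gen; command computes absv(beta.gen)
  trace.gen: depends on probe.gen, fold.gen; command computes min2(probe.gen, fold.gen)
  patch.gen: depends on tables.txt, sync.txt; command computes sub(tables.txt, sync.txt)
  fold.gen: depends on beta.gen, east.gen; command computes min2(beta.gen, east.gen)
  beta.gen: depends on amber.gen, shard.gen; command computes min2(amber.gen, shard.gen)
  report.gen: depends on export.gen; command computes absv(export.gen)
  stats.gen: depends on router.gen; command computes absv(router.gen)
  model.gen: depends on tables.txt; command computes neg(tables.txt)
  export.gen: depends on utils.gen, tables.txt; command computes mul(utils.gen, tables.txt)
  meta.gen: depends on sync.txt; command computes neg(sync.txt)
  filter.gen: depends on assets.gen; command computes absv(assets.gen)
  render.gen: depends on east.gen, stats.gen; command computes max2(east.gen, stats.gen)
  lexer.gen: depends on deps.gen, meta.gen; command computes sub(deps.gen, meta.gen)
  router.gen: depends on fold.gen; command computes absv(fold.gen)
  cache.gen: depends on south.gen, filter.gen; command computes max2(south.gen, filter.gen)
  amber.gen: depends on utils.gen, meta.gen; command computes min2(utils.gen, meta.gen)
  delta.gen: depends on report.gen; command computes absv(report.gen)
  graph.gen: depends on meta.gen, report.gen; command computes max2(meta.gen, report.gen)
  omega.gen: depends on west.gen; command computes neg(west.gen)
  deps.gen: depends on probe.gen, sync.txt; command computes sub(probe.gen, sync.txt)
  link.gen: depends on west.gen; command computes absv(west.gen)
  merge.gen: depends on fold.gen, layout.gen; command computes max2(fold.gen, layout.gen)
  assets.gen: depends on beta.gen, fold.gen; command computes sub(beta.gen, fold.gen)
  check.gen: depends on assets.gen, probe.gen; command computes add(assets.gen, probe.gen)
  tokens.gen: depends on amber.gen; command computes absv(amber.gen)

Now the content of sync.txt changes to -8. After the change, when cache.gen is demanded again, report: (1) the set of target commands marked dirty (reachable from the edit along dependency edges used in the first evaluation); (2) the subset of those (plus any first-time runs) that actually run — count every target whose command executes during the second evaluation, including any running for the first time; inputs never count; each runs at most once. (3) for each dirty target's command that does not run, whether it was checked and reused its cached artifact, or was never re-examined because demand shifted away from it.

Marked dirty: amber.gen, assets.gen, beta.gen, cache.gen, east.gen, filter.gen, fold.gen, graph.gen, meta.gen, shard.gen, south.gen.
Target commands that run: amber.gen, assets.gen, beta.gen, cache.gen, east.gen, fold.gen, graph.gen, meta.gen, shard.gen, south.gen — 10 in total.
Checked but reused from cache: filter.gen.
Key observation: the cutoff stops propagation at filter.gen — its inputs' values are unchanged, so it reuses its cache.

First evaluation (everything demanded from the output):
  meta.gen = neg(-1) = 1
  utils.gen = add(0, 0) = 0
  amber.gen = min2(0, 1) = 0
  export.gen = mul(0, 0) = 0
  report.gen = absv(0) = 0
  graph.gen = max2(1, 0) = 1
  east.gen = add(0, 1) = 1
  shard.gen = neg(1) = -1
  beta.gen = min2(0, -1) = -1
  fold.gen = min2(-1, 1) = -1
  assets.gen = sub(-1, -1) = 0
  filter.gen = absv(0) = 0
  south.gen = min2(-1, 0) = -1
  cache.gen = max2(-1, 0) = 0

Propagation after the edit:
  meta.gen: runs — sync.txt -1->-8; result 8.
  amber.gen: runs — meta.gen 1->8; result 0 (same value as before).
  graph.gen: runs — meta.gen 1->8; result 8.
  east.gen: runs — graph.gen 1->8; result 8.
  shard.gen: runs — graph.gen 1->8; result -8.
  beta.gen: runs — shard.gen -1->-8; result -8.
  fold.gen: runs — beta.gen -1->-8; east.gen 1->8; result -8.
  assets.gen: runs — beta.gen -1->-8; fold.gen -1->-8; result 0 (same value as before).
  filter.gen: checked — values it read are unchanged (assets.gen unchanged); reused cached 0 without running.
  south.gen: runs — fold.gen -1->-8; result -8.
  cache.gen: runs — south.gen -1->-8; result 0 (same value as before).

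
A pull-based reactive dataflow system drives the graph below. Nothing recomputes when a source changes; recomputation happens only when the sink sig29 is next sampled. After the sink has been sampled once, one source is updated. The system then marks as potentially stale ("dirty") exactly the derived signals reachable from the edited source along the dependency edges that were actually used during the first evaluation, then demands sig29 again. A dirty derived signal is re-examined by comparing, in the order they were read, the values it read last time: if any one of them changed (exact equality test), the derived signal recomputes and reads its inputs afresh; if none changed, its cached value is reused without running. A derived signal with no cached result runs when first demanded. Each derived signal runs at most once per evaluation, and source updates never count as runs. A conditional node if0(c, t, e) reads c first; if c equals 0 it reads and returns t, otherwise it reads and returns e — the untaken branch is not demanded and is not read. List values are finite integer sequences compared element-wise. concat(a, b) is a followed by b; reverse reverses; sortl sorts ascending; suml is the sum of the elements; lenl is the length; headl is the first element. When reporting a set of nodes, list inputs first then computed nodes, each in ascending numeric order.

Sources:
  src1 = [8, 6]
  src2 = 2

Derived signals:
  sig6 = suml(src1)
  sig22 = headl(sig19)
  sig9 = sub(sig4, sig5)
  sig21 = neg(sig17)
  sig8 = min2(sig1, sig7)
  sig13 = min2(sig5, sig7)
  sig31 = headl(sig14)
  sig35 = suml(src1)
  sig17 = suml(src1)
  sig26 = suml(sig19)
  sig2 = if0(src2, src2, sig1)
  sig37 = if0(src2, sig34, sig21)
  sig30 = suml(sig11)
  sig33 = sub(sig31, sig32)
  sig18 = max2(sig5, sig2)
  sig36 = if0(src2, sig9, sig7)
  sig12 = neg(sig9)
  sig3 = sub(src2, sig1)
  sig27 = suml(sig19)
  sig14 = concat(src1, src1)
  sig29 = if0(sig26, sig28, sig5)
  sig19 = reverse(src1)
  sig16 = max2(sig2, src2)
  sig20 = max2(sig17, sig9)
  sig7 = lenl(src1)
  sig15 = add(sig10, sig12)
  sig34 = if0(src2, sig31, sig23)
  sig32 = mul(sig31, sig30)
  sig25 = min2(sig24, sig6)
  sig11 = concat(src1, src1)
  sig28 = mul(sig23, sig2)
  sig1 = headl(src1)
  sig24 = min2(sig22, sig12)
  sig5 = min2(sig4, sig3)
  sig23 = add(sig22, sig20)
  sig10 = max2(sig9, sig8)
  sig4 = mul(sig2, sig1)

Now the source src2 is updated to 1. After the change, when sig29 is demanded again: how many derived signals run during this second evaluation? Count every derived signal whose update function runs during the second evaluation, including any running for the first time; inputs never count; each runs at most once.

First evaluation (everything demanded from the output):
  sig1 = headl([8, 6]) = 8
  sig2 = if0(src2=2 -> else branch sig1) = 8
  sig3 = sub(2, 8) = -6
  sig4 = mul(8, 8) = 64
  sig5 = min2(64, -6) = -6
  sig19 = reverse([8, 6]) = [6, 8]
  sig26 = suml([6, 8]) = 14
  sig29 = if0(sig26=14 -> else branch sig5) = -6

Propagation after the edit:
  sig2: runs — src2 2->1; result 8 (same value as before).
  sig3: runs — src2 2->1; result -7.
  sig4: checked — values it read are unchanged (sig2 unchanged, sig1 unchanged); reused cached 64 without running.
  sig5: runs — sig3 -6->-7; result -7.
  sig29: runs — sig5 -6->-7; result -7.

Key observation: the cutoff stops propagation at sig4 — its inputs' values are unchanged, so it reuses its cache.

Derived signals that run: sig2, sig3, sig5, sig29 — 4 in total.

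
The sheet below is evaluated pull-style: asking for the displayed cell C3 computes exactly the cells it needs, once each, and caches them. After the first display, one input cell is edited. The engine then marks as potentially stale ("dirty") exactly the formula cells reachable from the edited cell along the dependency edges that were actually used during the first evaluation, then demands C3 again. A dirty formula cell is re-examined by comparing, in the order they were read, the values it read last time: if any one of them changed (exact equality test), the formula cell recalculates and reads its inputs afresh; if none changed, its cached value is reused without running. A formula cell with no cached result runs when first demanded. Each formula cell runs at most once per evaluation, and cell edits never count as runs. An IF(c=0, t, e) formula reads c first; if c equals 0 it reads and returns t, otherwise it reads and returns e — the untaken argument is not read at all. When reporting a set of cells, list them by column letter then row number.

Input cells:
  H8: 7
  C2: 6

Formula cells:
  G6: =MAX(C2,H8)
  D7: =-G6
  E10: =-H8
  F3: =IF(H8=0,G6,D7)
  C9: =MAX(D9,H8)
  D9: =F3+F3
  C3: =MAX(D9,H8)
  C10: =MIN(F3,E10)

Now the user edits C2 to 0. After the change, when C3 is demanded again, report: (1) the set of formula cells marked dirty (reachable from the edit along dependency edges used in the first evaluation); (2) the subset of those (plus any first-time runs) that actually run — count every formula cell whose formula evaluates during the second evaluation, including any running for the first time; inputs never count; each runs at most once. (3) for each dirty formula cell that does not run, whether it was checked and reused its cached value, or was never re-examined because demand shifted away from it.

The edit dirties: C3, D7, D9, F3, G6.
1 formula cells run: G6.
Cache hits after checking: C3, D7, D9, F3.
Note the absorption at G6: it re-runs yet its value is the same, leaving the output's value untouched.

First demand of the output computes:
  G6 = MAX(6, 7) = 7
  D7 = -(7) = -7
  F3 = IF(H8=0: H8=7 -> else branch D7) = -7
  D9 = -7 + -7 = -14
  C3 = MAX(-14, 7) = 7

After the edit, cleaning proceeds:
  G6: a read changed (C2 6->0) — executes, giving 7 — identical to its old value.
  D7: dirty, but its reads are unchanged (G6 unchanged); cached -7 stands.
  F3: dirty, but its reads are unchanged (H8 unchanged, D7 unchanged); cached -7 stands.
  D9: dirty, but its reads are unchanged (F3 unchanged, F3 unchanged); cached -14 stands.
  C3: dirty, but its reads are unchanged (D9 unchanged, H8 unchanged); cached 7 stands.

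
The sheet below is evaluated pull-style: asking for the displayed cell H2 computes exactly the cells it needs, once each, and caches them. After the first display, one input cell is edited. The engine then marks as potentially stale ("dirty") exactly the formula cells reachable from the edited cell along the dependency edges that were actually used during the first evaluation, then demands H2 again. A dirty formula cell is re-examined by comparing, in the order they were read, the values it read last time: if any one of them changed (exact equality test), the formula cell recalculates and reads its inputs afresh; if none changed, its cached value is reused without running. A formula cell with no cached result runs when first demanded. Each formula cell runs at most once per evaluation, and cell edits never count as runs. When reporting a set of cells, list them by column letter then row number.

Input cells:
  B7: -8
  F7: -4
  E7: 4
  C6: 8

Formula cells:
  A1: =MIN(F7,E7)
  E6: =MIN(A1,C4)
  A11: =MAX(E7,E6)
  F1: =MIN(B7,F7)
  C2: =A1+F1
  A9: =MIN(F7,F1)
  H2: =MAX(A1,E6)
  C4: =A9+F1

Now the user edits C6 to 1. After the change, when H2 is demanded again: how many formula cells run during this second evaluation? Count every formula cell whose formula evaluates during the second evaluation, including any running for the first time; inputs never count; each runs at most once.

0 formula cells run: none.
Note the shortcut — nothing in the graph depends on C6 at all, so no recomputation happens.

First demand of the output computes:
  A1 = MIN(-4, 4) = -4
  F1 = MIN(-8, -4) = -8
  A9 = MIN(-4, -8) = -8
  C4 = -8 + -8 = -16
  E6 = MIN(-4, -16) = -16
  H2 = MAX(-4, -16) = -4

After the edit, cleaning proceeds:
  no node depends on C6 at all; the second demand re-runs nothing.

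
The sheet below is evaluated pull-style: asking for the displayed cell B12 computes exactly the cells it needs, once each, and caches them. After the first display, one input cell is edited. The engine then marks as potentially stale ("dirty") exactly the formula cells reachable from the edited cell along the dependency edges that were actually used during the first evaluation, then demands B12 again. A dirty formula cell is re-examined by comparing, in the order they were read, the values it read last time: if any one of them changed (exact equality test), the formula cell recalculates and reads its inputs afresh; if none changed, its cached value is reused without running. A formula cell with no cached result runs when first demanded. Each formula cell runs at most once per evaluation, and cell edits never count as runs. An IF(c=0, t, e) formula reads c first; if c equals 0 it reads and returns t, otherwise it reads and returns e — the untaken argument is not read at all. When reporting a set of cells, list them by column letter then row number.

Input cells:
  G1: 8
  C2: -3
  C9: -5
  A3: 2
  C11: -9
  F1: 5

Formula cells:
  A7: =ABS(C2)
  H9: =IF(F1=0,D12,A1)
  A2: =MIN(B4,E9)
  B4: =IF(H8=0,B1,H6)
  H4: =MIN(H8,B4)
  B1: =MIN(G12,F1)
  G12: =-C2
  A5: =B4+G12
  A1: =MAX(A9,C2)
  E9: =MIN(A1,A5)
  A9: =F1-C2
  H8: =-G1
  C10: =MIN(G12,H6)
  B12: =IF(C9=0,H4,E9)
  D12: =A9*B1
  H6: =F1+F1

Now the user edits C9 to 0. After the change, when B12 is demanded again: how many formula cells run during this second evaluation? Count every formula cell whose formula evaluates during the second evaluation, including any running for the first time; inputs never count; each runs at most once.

2 formula cells run: B12, H4.
Note the branch switch — H4 had no cache and runs now for the first time.

First demand of the output computes:
  A9 = 5 - -3 = 8
  A1 = MAX(8, -3) = 8
  G12 = -(-3) = 3
  H6 = 5 + 5 = 10
  H8 = -(8) = -8
  B4 = IF(H8=0: H8=-8 -> else branch H6) = 10
  A5 = 10 + 3 = 13
  E9 = MIN(8, 13) = 8
  B12 = IF(C9=0: C9=-5 -> else branch E9) = 8

After the edit, cleaning proceeds:
  H4: had never run; runs now, result -8.
  B12: a read changed (C9 -5->0) — executes, giving -8.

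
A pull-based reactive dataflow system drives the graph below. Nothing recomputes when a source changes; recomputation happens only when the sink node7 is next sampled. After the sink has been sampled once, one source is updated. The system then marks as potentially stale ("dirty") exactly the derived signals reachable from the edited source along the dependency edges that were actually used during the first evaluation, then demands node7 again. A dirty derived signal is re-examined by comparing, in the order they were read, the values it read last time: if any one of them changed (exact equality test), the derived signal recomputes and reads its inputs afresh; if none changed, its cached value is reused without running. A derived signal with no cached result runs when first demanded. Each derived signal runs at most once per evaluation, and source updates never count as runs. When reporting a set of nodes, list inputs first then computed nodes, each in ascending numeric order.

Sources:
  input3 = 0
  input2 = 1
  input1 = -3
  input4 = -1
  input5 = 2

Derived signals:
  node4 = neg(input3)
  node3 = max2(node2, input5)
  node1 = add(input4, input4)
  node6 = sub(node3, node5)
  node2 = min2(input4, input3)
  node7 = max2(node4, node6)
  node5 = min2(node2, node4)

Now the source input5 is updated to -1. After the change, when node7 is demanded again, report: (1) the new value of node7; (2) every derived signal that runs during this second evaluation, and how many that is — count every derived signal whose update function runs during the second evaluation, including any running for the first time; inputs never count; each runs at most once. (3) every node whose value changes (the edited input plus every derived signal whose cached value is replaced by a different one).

New value of node7: 0.
Derived signals that run: node3, node6, node7 — 3 in total.
Values that change: input5, node3, node6, node7.

First evaluation (everything demanded from the output):
  node2 = min2(-1, 0) = -1
  node3 = max2(-1, 2) = 2
  node4 = neg(0) = 0
  node5 = min2(-1, 0) = -1
  node6 = sub(2, -1) = 3
  node7 = max2(0, 3) = 3

Propagation after the edit:
  node3: runs — input5 2->-1; result -1.
  node6: runs — node3 2->-1; result 0.
  node7: runs — node6 3->0; result 0.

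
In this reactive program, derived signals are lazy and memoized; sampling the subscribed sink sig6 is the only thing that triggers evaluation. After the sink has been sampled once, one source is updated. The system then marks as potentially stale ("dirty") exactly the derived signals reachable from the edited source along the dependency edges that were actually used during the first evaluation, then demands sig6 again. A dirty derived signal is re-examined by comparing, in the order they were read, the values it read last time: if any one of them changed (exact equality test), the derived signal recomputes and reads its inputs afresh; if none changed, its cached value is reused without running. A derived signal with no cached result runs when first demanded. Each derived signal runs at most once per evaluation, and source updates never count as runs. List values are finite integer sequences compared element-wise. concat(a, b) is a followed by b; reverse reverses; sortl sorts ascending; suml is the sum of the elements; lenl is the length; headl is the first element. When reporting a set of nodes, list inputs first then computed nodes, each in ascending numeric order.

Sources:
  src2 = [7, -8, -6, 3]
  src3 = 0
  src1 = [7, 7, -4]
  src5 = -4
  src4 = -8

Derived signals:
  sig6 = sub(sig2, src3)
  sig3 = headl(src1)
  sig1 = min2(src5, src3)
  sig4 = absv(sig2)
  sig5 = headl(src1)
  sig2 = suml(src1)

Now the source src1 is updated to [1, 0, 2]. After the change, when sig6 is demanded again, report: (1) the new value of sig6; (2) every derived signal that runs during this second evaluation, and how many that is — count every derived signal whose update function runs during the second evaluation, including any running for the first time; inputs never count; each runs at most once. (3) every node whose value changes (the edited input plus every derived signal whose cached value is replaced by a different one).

Demanding sig6 again yields 3.
2 derived signals run: sig2, sig6.
The nodes whose values change: src1, sig2, sig6.

First demand of the output computes:
  sig2 = suml([7, 7, -4]) = 10
  sig6 = sub(10, 0) = 10

After the edit, cleaning proceeds:
  sig2: a read changed (src1 [7, 7, -4]->[1, 0, 2]) — executes, giving 3.
  sig6: a read changed (sig2 10->3) — executes, giving 3.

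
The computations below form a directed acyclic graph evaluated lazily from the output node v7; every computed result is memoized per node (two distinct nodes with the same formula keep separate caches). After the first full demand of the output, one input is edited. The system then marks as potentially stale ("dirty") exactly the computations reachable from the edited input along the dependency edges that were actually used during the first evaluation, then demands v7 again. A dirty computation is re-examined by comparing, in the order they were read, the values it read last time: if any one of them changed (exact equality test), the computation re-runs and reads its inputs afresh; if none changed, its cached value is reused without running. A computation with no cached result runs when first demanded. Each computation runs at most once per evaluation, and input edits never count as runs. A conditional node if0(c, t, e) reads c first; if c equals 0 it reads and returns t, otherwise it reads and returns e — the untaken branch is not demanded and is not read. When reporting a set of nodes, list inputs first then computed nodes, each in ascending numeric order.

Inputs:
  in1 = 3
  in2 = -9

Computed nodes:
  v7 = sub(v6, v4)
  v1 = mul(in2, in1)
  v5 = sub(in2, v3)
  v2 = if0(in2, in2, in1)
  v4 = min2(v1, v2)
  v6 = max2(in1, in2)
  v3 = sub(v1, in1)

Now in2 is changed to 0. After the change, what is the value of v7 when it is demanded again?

Demanding v7 again yields 3.

First demand of the output computes:
  v1 = mul(-9, 3) = -27
  v2 = if0(in2=-9 -> else branch in1) = 3
  v4 = min2(-27, 3) = -27
  v6 = max2(3, -9) = 3
  v7 = sub(3, -27) = 30

After the edit, cleaning proceeds:
  v1: a read changed (in2 -9->0) — executes, giving 0.
  v2: a read changed (in2 -9->0) — executes, giving 0.
  v4: a read changed (v1 -27->0; v2 3->0) — executes, giving 0.
  v6: a read changed (in2 -9->0) — executes, giving 3 — identical to its old value.
  v7: a read changed (v4 -27->0) — executes, giving 3.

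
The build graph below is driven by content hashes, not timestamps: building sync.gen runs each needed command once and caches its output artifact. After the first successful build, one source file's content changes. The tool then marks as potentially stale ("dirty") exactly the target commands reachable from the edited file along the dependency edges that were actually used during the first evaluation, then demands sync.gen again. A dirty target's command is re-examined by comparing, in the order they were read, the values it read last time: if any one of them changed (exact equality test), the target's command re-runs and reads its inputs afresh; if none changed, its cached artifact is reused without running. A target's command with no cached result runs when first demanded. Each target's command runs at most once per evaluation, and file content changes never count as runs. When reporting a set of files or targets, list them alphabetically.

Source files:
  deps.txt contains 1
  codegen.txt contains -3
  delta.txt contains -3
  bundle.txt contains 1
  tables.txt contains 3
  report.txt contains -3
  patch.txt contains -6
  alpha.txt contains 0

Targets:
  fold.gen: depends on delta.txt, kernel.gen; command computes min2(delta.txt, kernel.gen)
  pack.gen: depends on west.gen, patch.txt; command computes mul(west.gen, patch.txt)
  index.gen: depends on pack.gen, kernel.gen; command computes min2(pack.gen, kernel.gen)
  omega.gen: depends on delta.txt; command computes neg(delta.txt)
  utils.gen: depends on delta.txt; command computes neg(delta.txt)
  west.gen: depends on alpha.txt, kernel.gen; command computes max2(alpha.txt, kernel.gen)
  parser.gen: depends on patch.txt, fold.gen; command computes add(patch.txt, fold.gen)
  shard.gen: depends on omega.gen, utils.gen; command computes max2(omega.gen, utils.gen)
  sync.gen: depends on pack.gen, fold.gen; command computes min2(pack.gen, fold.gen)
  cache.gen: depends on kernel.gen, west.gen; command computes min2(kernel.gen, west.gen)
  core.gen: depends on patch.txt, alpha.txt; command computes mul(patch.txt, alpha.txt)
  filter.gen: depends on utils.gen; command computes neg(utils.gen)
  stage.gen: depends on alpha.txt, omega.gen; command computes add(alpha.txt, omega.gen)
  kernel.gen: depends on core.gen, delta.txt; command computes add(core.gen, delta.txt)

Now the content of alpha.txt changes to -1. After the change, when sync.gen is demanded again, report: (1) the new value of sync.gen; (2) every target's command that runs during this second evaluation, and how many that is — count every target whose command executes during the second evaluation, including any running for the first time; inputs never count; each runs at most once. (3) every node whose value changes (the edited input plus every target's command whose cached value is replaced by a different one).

Initial pass — values computed on the first demand:
  core.gen = mul(-6, 0) = 0
  kernel.gen = add(0, -3) = -3
  fold.gen = min2(-3, -3) = -3
  west.gen = max2(0, -3) = 0
  pack.gen = mul(0, -6) = 0
  sync.gen = min2(0, -3) = -3

Second demand — change propagation:
  core.gen: re-runs because alpha.txt 0->-1; new result 6.
  kernel.gen: re-runs because core.gen 0->6; new result 3.
  fold.gen: re-runs because kernel.gen -3->3; new result -3 (unchanged).
  west.gen: re-runs because alpha.txt 0->-1; kernel.gen -3->3; new result 3.
  pack.gen: re-runs because west.gen 0->3; new result -18.
  sync.gen: re-runs because pack.gen 0->-18; new result -18.

sync.gen now evaluates to -18.
Run set: core.gen, fold.gen, kernel.gen, pack.gen, sync.gen, west.gen (6 run).
Changed values: alpha.txt, core.gen, kernel.gen, pack.gen, sync.gen, west.gen.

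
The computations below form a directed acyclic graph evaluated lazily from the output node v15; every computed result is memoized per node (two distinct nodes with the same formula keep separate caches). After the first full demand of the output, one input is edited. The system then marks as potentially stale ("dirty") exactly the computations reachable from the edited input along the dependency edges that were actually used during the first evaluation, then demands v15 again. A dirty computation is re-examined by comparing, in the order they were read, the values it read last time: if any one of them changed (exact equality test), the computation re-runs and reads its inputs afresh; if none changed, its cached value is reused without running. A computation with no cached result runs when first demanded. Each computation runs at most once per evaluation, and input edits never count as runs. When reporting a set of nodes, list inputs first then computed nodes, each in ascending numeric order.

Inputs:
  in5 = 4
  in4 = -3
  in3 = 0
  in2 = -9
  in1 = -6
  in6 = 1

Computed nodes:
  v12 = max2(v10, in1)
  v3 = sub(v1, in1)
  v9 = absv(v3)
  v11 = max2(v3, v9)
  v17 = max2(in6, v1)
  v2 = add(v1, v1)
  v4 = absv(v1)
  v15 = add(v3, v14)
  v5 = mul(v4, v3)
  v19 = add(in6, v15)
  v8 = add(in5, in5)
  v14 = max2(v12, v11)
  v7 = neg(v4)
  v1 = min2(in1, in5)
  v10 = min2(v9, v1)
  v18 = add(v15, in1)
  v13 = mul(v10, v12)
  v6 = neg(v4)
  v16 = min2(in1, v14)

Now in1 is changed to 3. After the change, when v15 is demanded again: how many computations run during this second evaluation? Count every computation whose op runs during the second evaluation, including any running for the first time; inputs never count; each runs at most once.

First demand of the output computes:
  v1 = min2(-6, 4) = -6
  v3 = sub(-6, -6) = 0
  v9 = absv(0) = 0
  v10 = min2(0, -6) = -6
  v11 = max2(0, 0) = 0
  v12 = max2(-6, -6) = -6
  v14 = max2(-6, 0) = 0
  v15 = add(0, 0) = 0

After the edit, cleaning proceeds:
  v1: a read changed (in1 -6->3) — executes, giving 3.
  v3: a read changed (v1 -6->3; in1 -6->3) — executes, giving 0 — identical to its old value.
  v9: dirty, but its reads are unchanged (v3 unchanged); cached 0 stands.
  v10: a read changed (v1 -6->3) — executes, giving 0.
  v11: dirty, but its reads are unchanged (v3 unchanged, v9 unchanged); cached 0 stands.
  v12: a read changed (v10 -6->0; in1 -6->3) — executes, giving 3.
  v14: a read changed (v12 -6->3) — executes, giving 3.
  v15: a read changed (v14 0->3) — executes, giving 3.

Note where the cutoff bites: v9 is checked, finds nothing changed, and keeps its cache.

6 computations run: v1, v3, v10, v12, v14, v15.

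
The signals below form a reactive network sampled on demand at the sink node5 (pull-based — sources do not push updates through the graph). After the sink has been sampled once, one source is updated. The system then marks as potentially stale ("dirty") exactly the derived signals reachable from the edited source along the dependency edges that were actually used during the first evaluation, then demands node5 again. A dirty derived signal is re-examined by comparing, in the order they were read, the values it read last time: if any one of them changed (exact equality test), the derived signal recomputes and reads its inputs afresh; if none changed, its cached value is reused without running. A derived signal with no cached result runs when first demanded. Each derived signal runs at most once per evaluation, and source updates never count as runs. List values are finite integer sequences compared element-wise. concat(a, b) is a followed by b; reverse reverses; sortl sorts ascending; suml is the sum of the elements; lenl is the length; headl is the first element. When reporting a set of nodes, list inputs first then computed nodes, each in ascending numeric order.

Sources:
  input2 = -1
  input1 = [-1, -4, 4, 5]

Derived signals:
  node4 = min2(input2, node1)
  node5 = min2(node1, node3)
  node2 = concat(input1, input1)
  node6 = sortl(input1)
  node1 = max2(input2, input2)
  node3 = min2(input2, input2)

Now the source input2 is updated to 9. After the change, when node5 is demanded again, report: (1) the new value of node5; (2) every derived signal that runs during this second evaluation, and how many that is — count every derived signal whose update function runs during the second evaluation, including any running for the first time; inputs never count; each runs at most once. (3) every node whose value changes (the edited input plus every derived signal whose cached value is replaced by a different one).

Initial pass — values computed on the first demand:
  node1 = max2(-1, -1) = -1
  node3 = min2(-1, -1) = -1
  node5 = min2(-1, -1) = -1

Second demand — change propagation:
  node1: re-runs because input2 -1->9; input2 -1->9; new result 9.
  node3: re-runs because input2 -1->9; input2 -1->9; new result 9.
  node5: re-runs because node1 -1->9; node3 -1->9; new result 9.

node5 now evaluates to 9.
Run set: node1, node3, node5 (3 run).
Changed values: input2, node1, node3, node5.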